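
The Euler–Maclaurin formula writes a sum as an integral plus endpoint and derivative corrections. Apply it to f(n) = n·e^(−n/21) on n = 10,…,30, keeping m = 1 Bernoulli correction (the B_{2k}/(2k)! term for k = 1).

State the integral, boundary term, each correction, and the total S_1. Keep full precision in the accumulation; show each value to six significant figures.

S_1 ≈ 154.364

The integral term ∫_10^30 x·e^(−x/21) dx = 147.699.
Endpoint term: (f(10) + f(30))/2 = (6.21145 + 7.18953)/2 = 6.70049.
So far: 154.400.
Correction k=1: B_{2}/2! · (f^{(1)}(30) − f^{(1)}(10)) = 1/12 · (-0.102708 − 0.325362) = -0.0356724.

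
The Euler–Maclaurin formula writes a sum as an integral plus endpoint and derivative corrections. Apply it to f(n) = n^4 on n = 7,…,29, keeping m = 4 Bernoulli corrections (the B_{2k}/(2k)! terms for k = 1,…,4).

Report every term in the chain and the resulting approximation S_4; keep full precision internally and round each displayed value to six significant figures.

S_4 ≈ 4.46172e+06

The integral term ∫_7^29 x^4 dx = 4.09887e+06.
Boundary: ½(f(7) + f(29)) = ½(2401.00 + 707281) = 354841.
Integral + boundary = 4.45371e+06.
k=1: B_{2}/(2)! × [f^{(1)}(29) − f^{(1)}(7)] = 1/12 × (97556.0 − 1372.00) = 8015.33.
Running total after k=1: 4.46172e+06.
k=2: B_{4}/(4)! × [f^{(3)}(29) − f^{(3)}(7)] = −1/720 × (696.000 − 168.000) = -0.733333.
Running total after k=2: 4.46172e+06.
k=3: B_{6}/(6)! × [f^{(5)}(29) − f^{(5)}(7)] = 1/30240 × (0.00000 − 0.00000) = 0.00000.
Running total after k=3: 4.46172e+06.
k=4: B_{8}/(8)! × [f^{(7)}(29) − f^{(7)}(7)] = −1/1209600 × (0.00000 − 0.00000) = 0.00000.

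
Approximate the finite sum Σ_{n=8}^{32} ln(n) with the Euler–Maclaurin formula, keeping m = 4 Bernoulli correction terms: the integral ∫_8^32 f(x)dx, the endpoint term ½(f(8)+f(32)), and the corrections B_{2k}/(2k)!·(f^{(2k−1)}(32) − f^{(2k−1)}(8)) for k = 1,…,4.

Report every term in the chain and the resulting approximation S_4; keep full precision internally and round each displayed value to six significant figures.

∫_8^32 ln(x) dx evaluates to 70.2680.
Endpoint term: (f(8) + f(32))/2 = (2.07944 + 3.46574)/2 = 2.77259.
So far: 73.0406.
Correction k=1: B_{2}/2! · (f^{(1)}(32) − f^{(1)}(8)) = 1/12 · (0.0312500 − 0.125000) = -0.00781250.
After k=1: 73.0328.
Correction k=2: B_{4}/4! · (f^{(3)}(32) − f^{(3)}(8)) = −1/720 · (6.10352e-05 − 0.00390625) = 5.34058e-06.
After k=2: 73.0328.
Correction k=3: B_{6}/6! · (f^{(5)}(32) − f^{(5)}(8)) = 1/30240 · (7.15256e-07 − 0.000732422) = -2.41966e-08.
After k=3: 73.0328.
Correction k=4: B_{8}/8! · (f^{(7)}(32) − f^{(7)}(8)) = −1/1209600 · (2.09548e-08 − 0.000343323) = 2.83814e-10.

S_4 ≈ 73.0328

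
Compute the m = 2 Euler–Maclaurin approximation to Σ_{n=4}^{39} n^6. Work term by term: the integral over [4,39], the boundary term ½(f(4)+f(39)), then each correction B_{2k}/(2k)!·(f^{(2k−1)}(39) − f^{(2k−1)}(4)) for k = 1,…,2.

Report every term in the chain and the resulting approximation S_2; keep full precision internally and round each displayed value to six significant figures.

S_2 ≈ 2.14089e+10

Integral: ∫_4^39 x^6 dx = 1.96044e+10.
½[f(4) + f(39)] = ½[4096.00 + 3.51874e+09] = 1.75937e+09.
Running total after boundary: 2.13638e+10.
Order-1 term: 1/12 · (5.41345e+08 − 6144.00) = 4.51116e+07.
After k=1: 2.14089e+10.
Order-2 term: −1/720 · (7.11828e+06 − 7680.00) = -9875.83.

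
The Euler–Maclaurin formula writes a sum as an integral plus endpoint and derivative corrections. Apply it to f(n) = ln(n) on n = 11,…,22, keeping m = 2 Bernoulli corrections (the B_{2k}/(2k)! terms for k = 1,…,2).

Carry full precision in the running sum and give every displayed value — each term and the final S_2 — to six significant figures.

S_2 ≈ 33.3668

∫_11^22 ln(x) dx evaluates to 30.6261.
Boundary: ½(f(11) + f(22)) = ½(2.39790 + 3.09104) = 2.74447.
Running total after boundary: 33.3706.
Correction k=1: B_{2}/2! · (f^{(1)}(22) − f^{(1)}(11)) = 1/12 · (0.0454545 − 0.0909091) = -0.00378788.
Partial sum through k=1: 33.3668.
Correction k=2: B_{4}/4! · (f^{(3)}(22) − f^{(3)}(11)) = −1/720 · (0.000187829 − 0.00150263) = 1.82611e-06.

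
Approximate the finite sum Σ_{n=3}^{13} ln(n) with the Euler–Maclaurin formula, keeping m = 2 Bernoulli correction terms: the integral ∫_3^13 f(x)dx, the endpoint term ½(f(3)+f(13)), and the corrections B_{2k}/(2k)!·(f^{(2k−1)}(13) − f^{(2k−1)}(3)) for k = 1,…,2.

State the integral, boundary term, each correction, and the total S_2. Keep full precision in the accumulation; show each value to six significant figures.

S_2 ≈ 21.8590

The integral term ∫_3^13 ln(x) dx = 20.0485.
½[f(3) + f(13)] = ½[1.09861 + 2.56495] = 1.83178.
So far: 21.8803.
k=1: B_{2}/(2)! × [f^{(1)}(13) − f^{(1)}(3)] = 1/12 × (0.0769231 − 0.333333) = -0.0213675.
Partial sum through k=1: 21.8589.
k=2: B_{4}/(4)! × [f^{(3)}(13) − f^{(3)}(3)] = −1/720 × (0.000910332 − 0.0740741) = 0.000101616.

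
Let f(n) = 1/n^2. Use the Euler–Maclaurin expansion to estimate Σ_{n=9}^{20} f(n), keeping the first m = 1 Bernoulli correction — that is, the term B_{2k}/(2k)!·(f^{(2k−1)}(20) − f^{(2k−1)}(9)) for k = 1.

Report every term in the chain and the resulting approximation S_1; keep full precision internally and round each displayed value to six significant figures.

S_1 ≈ 0.0687417

∫_9^20 1/x^2 dx evaluates to 0.0611111.
Endpoint term: (f(9) + f(20))/2 = (0.0123457 + 0.00250000)/2 = 0.00742284.
Running total after boundary: 0.0685340.
Correction k=1: B_{2}/2! · (f^{(1)}(20) − f^{(1)}(9)) = 1/12 · (-0.000250000 − (-0.00274348)) = 0.000207790.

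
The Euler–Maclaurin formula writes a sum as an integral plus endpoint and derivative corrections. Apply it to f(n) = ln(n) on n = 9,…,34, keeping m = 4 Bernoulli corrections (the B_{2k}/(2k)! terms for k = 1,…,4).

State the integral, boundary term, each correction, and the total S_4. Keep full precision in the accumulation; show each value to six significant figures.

S_4 ≈ 77.9762

∫_9^34 ln(x) dx evaluates to 75.1212.
Boundary: ½(f(9) + f(34)) = ½(2.19722 + 3.52636) = 2.86179.
Integral + boundary = 77.9830.
k=1: B_{2}/(2)! × [f^{(1)}(34) − f^{(1)}(9)] = 1/12 × (0.0294118 − 0.111111) = -0.00680828.
After k=1: 77.9762.
k=2: B_{4}/(4)! × [f^{(3)}(34) − f^{(3)}(9)] = −1/720 × (5.08854e-05 − 0.00274348) = 3.73972e-06.
After k=2: 77.9762.
k=3: B_{6}/(6)! × [f^{(5)}(34) − f^{(5)}(9)] = 1/30240 × (5.28222e-07 − 0.000406442) = -1.34231e-08.
After k=3: 77.9762.
k=4: B_{8}/(8)! × [f^{(7)}(34) − f^{(7)}(9)] = −1/1209600 × (1.37082e-08 − 0.000150534) = 1.24438e-10.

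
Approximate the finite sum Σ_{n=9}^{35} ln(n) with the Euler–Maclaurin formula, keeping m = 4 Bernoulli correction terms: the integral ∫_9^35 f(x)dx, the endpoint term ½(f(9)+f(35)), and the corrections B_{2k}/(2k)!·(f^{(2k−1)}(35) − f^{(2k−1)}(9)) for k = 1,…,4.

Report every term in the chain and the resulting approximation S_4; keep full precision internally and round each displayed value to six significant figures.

The integral term ∫_9^35 ln(x) dx = 78.6622.
Endpoint term: (f(9) + f(35))/2 = (2.19722 + 3.55535)/2 = 2.87629.
So far: 81.5384.
k=1: B_{2}/(2)! × [f^{(1)}(35) − f^{(1)}(9)] = 1/12 × (0.0285714 − 0.111111) = -0.00687831.
After k=1: 81.5316.
k=2: B_{4}/(4)! × [f^{(3)}(35) − f^{(3)}(9)] = −1/720 × (4.66472e-05 − 0.00274348) = 3.74561e-06.
After k=2: 81.5316.
k=3: B_{6}/(6)! × [f^{(5)}(35) − f^{(5)}(9)] = 1/30240 × (4.56952e-07 − 0.000406442) = -1.34254e-08.
After k=3: 81.5316.
k=4: B_{8}/(8)! × [f^{(7)}(35) − f^{(7)}(9)] = −1/1209600 × (1.11907e-08 − 0.000150534) = 1.24440e-10.

S_4 ≈ 81.5316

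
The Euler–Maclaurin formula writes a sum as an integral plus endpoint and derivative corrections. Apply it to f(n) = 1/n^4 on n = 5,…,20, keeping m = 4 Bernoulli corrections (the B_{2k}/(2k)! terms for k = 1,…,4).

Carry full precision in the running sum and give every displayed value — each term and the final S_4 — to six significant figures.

S_4 ≈ 0.00353266

Integral: ∫_5^20 1/x^4 dx = 0.00262500.
Endpoint term: (f(5) + f(20))/2 = (0.00160000 + 6.25000e-06)/2 = 0.000803125.
Running total after boundary: 0.00342813.
Order-1 term: 1/12 · (-1.25000e-06 − (-0.00128000)) = 0.000106562.
Running total after k=1: 0.00353469.
Order-2 term: −1/720 · (-9.37500e-08 − (-0.00153600)) = -2.13320e-06.
Running total after k=2: 0.00353255.
Order-3 term: 1/30240 · (-1.31250e-08 − (-0.00344064)) = 1.13777e-07.
Running total after k=3: 0.00353267.
Order-4 term: −1/1209600 · (-2.95313e-09 − (-0.0123863)) = -1.02400e-08.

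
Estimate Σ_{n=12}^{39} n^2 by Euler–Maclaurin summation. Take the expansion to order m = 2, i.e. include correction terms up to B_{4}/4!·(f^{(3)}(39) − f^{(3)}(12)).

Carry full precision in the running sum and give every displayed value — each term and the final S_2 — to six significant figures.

S_2 ≈ 20034.0

The integral term ∫_12^39 x^2 dx = 19197.0.
½[f(12) + f(39)] = ½[144.000 + 1521.00] = 832.500.
Running total after boundary: 20029.5.
k=1: B_{2}/(2)! × [f^{(1)}(39) − f^{(1)}(12)] = 1/12 × (78.0000 − 24.0000) = 4.50000.
Running total after k=1: 20034.0.
k=2: B_{4}/(4)! × [f^{(3)}(39) − f^{(3)}(12)] = −1/720 × (0.00000 − 0.00000) = 0.00000.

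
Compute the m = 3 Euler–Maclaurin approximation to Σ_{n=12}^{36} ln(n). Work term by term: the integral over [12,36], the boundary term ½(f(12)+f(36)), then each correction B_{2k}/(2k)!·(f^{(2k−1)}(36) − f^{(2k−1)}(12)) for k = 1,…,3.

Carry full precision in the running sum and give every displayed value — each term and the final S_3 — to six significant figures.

S_3 ≈ 78.2174

The integral term ∫_12^36 ln(x) dx = 75.1878.
Endpoint term: (f(12) + f(36))/2 = (2.48491 + 3.58352)/2 = 3.03421.
Running total after boundary: 78.2220.
Correction k=1: B_{2}/2! · (f^{(1)}(36) − f^{(1)}(12)) = 1/12 · (0.0277778 − 0.0833333) = -0.00462963.
Partial sum through k=1: 78.2174.
Correction k=2: B_{4}/4! · (f^{(3)}(36) − f^{(3)}(12)) = −1/720 · (4.28669e-05 − 0.00115741) = 1.54797e-06.
Partial sum through k=2: 78.2174.
Correction k=3: B_{6}/6! · (f^{(5)}(36) − f^{(5)}(12)) = 1/30240 · (3.96916e-07 − 9.64506e-05) = -3.17638e-09.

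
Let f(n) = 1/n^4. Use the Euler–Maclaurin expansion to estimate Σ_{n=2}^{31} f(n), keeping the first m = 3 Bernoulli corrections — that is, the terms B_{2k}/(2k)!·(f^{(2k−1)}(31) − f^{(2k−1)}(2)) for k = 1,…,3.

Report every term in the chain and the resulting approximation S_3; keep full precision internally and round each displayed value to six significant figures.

S_3 ≈ 0.0824546

∫_2^31 1/x^4 dx evaluates to 0.0416555.
½[f(2) + f(31)] = ½[0.0625000 + 1.08281e-06] = 0.0312505.
So far: 0.0729060.
k=1: B_{2}/(2)! × [f^{(1)}(31) − f^{(1)}(2)] = 1/12 × (-1.39718e-07 − (-0.125000)) = 0.0104167.
Partial sum through k=1: 0.0833227.
k=2: B_{4}/(4)! × [f^{(3)}(31) − f^{(3)}(2)] = −1/720 × (-4.36164e-09 − (-0.937500)) = -0.00130208.
Partial sum through k=2: 0.0820206.
k=3: B_{6}/(6)! × [f^{(5)}(31) − f^{(5)}(2)] = 1/30240 × (-2.54164e-10 − (-13.1250)) = 0.000434028.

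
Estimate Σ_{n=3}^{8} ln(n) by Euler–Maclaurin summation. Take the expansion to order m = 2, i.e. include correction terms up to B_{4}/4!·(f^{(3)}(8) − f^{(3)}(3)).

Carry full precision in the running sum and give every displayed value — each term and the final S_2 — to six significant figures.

Integral: ∫_3^8 ln(x) dx = 8.33970.
½[f(3) + f(8)] = ½[1.09861 + 2.07944] = 1.58903.
So far: 9.92872.
Order-1 term: 1/12 · (0.125000 − 0.333333) = -0.0173611.
Partial sum through k=1: 9.91136.
Order-2 term: −1/720 · (0.00390625 − 0.0740741) = 9.74553e-05.

S_2 ≈ 9.91146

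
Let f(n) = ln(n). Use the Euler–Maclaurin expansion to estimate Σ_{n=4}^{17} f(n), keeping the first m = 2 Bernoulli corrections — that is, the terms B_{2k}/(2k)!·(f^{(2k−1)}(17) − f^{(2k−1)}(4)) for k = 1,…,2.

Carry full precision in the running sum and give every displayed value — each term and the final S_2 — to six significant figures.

The integral term ∫_4^17 ln(x) dx = 29.6194.
Boundary: ½(f(4) + f(17)) = ½(1.38629 + 2.83321) = 2.10975.
Integral + boundary = 31.7292.
Correction k=1: B_{2}/2! · (f^{(1)}(17) − f^{(1)}(4)) = 1/12 · (0.0588235 − 0.250000) = -0.0159314.
Running total after k=1: 31.7133.
Correction k=2: B_{4}/4! · (f^{(3)}(17) − f^{(3)}(4)) = −1/720 · (0.000407083 − 0.0312500) = 4.28374e-05.

S_2 ≈ 31.7133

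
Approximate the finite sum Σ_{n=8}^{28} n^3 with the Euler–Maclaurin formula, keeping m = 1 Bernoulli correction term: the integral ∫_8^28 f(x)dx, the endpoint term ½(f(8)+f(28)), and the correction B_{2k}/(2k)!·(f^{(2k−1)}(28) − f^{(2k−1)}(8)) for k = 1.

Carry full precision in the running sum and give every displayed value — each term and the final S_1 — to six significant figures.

The integral term ∫_8^28 x^3 dx = 152640.
Boundary: ½(f(8) + f(28)) = ½(512.000 + 21952.0) = 11232.0.
Running total after boundary: 163872.
Correction k=1: B_{2}/2! · (f^{(1)}(28) − f^{(1)}(8)) = 1/12 · (2352.00 − 192.000) = 180.000.

S_1 ≈ 164052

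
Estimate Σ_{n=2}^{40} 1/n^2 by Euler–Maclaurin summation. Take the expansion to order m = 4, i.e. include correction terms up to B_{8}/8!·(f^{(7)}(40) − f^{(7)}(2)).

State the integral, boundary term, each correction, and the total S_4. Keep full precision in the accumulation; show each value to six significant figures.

Integral: ∫_2^40 1/x^2 dx = 0.475000.
Endpoint term: (f(2) + f(40))/2 = (0.250000 + 0.000625000)/2 = 0.125312.
Integral + boundary = 0.600313.
k=1: B_{2}/(2)! × [f^{(1)}(40) − f^{(1)}(2)] = 1/12 × (-3.12500e-05 − (-0.250000)) = 0.0208307.
Partial sum through k=1: 0.621143.
k=2: B_{4}/(4)! × [f^{(3)}(40) − f^{(3)}(2)] = −1/720 × (-2.34375e-07 − (-0.750000)) = -0.00104167.
Partial sum through k=2: 0.620102.
k=3: B_{6}/(6)! × [f^{(5)}(40) − f^{(5)}(2)] = 1/30240 × (-4.39453e-09 − (-5.62500)) = 0.000186012.
Partial sum through k=3: 0.620288.
k=4: B_{8}/(8)! × [f^{(7)}(40) − f^{(7)}(2)] = −1/1209600 × (-1.53809e-10 − (-78.7500)) = -6.51042e-05.

S_4 ≈ 0.620222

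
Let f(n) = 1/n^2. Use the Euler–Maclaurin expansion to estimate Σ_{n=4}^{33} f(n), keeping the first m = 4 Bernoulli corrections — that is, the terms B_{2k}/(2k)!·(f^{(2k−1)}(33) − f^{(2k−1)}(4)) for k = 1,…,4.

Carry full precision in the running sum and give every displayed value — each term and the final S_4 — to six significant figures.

∫_4^33 1/x^2 dx evaluates to 0.219697.
Endpoint term: (f(4) + f(33))/2 = (0.0625000 + 0.000918274)/2 = 0.0317091.
Running total after boundary: 0.251406.
Correction k=1: B_{2}/2! · (f^{(1)}(33) − f^{(1)}(4)) = 1/12 · (-5.56529e-05 − (-0.0312500)) = 0.00259953.
Partial sum through k=1: 0.254006.
Correction k=2: B_{4}/4! · (f^{(3)}(33) − f^{(3)}(4)) = −1/720 · (-6.13256e-07 − (-0.0234375)) = -3.25512e-05.
Partial sum through k=2: 0.253973.
Correction k=3: B_{6}/6! · (f^{(5)}(33) − f^{(5)}(4)) = 1/30240 · (-1.68941e-08 − (-0.0439453)) = 1.45322e-06.
Partial sum through k=3: 0.253975.
Correction k=4: B_{8}/8! · (f^{(7)}(33) − f^{(7)}(4)) = −1/1209600 · (-8.68750e-10 − (-0.153809)) = -1.27157e-07.

S_4 ≈ 0.253974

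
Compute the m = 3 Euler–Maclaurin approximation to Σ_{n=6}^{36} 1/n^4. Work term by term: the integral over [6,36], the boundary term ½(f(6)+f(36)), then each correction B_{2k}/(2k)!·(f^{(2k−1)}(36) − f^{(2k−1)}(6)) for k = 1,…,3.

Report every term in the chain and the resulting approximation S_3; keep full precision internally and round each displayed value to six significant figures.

∫_6^36 1/x^4 dx evaluates to 0.00153607.
Boundary: ½(f(6) + f(36)) = ½(0.000771605 + 5.95374e-07) = 0.000386100.
Integral + boundary = 0.00192217.
Order-1 term: 1/12 · (-6.61527e-08 − (-0.000514403)) = 4.28614e-05.
After k=1: 0.00196503.
Order-2 term: −1/720 · (-1.53131e-09 − (-0.000428669)) = -5.95372e-07.
After k=2: 0.00196443.
Order-3 term: 1/30240 · (-6.61678e-11 − (-0.000666819)) = 2.20509e-08.

S_3 ≈ 0.00196445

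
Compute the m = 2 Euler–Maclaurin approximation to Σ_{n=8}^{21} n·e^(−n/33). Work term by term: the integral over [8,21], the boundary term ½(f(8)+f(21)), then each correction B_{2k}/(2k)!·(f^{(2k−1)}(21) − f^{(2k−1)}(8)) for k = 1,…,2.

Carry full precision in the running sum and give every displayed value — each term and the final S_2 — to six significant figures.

The integral term ∫_8^21 x·e^(−x/33) dx = 118.672.
½[f(8) + f(21)] = ½[6.27779 + 11.1135] = 8.69563.
Integral + boundary = 127.368.
Order-1 term: 1/12 · (0.192441 − 0.594487) = -0.0335038.
Partial sum through k=1: 127.334.
Order-2 term: −1/720 · (0.00114864 − 0.00198708) = 1.16451e-06.

S_2 ≈ 127.334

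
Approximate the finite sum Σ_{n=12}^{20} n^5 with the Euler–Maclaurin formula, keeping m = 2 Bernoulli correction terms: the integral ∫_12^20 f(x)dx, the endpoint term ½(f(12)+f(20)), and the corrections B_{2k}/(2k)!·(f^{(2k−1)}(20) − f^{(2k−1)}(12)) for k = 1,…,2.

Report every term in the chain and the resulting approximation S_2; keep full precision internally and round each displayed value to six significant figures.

S_2 ≈ 1.19514e+07

Integral: ∫_12^20 x^5 dx = 1.01690e+07.
Endpoint term: (f(12) + f(20))/2 = (248832 + 3.20000e+06)/2 = 1.72442e+06.
Running total after boundary: 1.18934e+07.
Order-1 term: 1/12 · (800000 − 103680) = 58026.7.
Partial sum through k=1: 1.19514e+07.
Order-2 term: −1/720 · (24000.0 − 8640.00) = -21.3333.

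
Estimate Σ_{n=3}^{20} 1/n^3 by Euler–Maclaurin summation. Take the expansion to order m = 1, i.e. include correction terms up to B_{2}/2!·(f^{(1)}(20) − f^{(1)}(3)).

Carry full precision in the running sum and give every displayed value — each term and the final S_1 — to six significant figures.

S_1 ≈ 0.0759714

Integral: ∫_3^20 1/x^3 dx = 0.0543056.
Endpoint term: (f(3) + f(20))/2 = (0.0370370 + 0.000125000)/2 = 0.0185810.
So far: 0.0728866.
Correction k=1: B_{2}/2! · (f^{(1)}(20) − f^{(1)}(3)) = 1/12 · (-1.87500e-05 − (-0.0370370)) = 0.00308486.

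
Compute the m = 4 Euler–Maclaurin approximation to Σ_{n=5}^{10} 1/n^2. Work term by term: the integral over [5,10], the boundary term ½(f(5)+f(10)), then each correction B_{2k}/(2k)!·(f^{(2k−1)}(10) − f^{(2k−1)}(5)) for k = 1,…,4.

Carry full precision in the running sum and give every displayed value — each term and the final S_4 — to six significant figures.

S_4 ≈ 0.126157

∫_5^10 1/x^2 dx evaluates to 0.100000.
Endpoint term: (f(5) + f(10))/2 = (0.0400000 + 0.0100000)/2 = 0.0250000.
So far: 0.125000.
Order-1 term: 1/12 · (-0.00200000 − (-0.0160000)) = 0.00116667.
Partial sum through k=1: 0.126167.
Order-2 term: −1/720 · (-0.000240000 − (-0.00768000)) = -1.03333e-05.
Partial sum through k=2: 0.126156.
Order-3 term: 1/30240 · (-7.20000e-05 − (-0.00921600)) = 3.02381e-07.
Partial sum through k=3: 0.126157.
Order-4 term: −1/1209600 · (-4.03200e-05 − (-0.0206438)) = -1.70333e-08.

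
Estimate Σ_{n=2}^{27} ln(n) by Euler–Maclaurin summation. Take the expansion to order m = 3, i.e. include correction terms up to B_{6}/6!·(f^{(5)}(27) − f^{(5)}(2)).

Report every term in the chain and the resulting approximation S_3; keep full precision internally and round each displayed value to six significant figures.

∫_2^27 ln(x) dx evaluates to 62.6013.
Boundary: ½(f(2) + f(27)) = ½(0.693147 + 3.29584) = 1.99449.
Integral + boundary = 64.5958.
Order-1 term: 1/12 · (0.0370370 − 0.500000) = -0.0385802.
Partial sum through k=1: 64.5572.
Order-2 term: −1/720 · (0.000101611 − 0.250000) = 0.000347081.
Partial sum through k=2: 64.5576.
Order-3 term: 1/30240 · (1.67260e-06 − 0.750000) = -2.48015e-05.

S_3 ≈ 64.5575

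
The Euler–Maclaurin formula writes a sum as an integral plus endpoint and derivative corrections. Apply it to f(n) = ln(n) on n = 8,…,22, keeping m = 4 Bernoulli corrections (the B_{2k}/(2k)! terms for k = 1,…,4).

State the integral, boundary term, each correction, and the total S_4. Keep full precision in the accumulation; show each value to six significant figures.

S_4 ≈ 39.9460

∫_8^22 ln(x) dx evaluates to 37.3674.
Boundary: ½(f(8) + f(22)) = ½(2.07944 + 3.09104) = 2.58524.
Running total after boundary: 39.9526.
Order-1 term: 1/12 · (0.0454545 − 0.125000) = -0.00662879.
Running total after k=1: 39.9460.
Order-2 term: −1/720 · (0.000187829 − 0.00390625) = 5.16447e-06.
Running total after k=2: 39.9460.
Order-3 term: 1/30240 · (4.65691e-06 − 0.000732422) = -2.40663e-08.
Running total after k=3: 39.9460.
Order-4 term: −1/1209600 · (2.88651e-07 − 0.000343323) = 2.83593e-10.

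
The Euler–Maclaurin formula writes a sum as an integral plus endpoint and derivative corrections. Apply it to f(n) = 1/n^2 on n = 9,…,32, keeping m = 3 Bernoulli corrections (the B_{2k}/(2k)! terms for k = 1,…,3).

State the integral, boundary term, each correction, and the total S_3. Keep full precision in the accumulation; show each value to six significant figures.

The integral term ∫_9^32 1/x^2 dx = 0.0798611.
Endpoint term: (f(9) + f(32))/2 = (0.0123457 + 0.000976562)/2 = 0.00666112.
Integral + boundary = 0.0865222.
Order-1 term: 1/12 · (-6.10352e-05 − (-0.00274348)) = 0.000223537.
Partial sum through k=1: 0.0867458.
Order-2 term: −1/720 · (-7.15256e-07 − (-0.000406442)) = -5.63510e-07.
Partial sum through k=2: 0.0867452.
Order-3 term: 1/30240 · (-2.09548e-08 − (-0.000150534)) = 4.97729e-09.

S_3 ≈ 0.0867452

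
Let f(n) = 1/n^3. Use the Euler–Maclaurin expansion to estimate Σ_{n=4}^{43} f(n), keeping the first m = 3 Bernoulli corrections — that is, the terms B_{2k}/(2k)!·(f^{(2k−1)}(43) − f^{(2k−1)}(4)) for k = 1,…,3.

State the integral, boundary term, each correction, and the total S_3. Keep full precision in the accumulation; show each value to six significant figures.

Integral: ∫_4^43 1/x^3 dx = 0.0309796.
½[f(4) + f(43)] = ½[0.0156250 + 1.25775e-05] = 0.00781879.
So far: 0.0387984.
Order-1 term: 1/12 · (-8.77501e-07 − (-0.0117188)) = 0.000976489.
Running total after k=1: 0.0397749.
Order-2 term: −1/720 · (-9.49162e-09 − (-0.0146484)) = -2.03450e-05.
Running total after k=2: 0.0397545.
Order-3 term: 1/30240 · (-2.15602e-10 − (-0.0384521)) = 1.27157e-06.

S_3 ≈ 0.0397558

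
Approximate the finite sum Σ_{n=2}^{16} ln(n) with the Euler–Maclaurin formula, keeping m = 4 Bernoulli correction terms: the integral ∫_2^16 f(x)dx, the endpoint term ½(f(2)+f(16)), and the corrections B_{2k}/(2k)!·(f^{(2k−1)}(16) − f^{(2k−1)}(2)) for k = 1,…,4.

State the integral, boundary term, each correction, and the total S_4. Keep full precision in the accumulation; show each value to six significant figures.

S_4 ≈ 30.6719

Integral: ∫_2^16 ln(x) dx = 28.9751.
Boundary: ½(f(2) + f(16)) = ½(0.693147 + 2.77259) = 1.73287.
Running total after boundary: 30.7080.
Correction k=1: B_{2}/2! · (f^{(1)}(16) − f^{(1)}(2)) = 1/12 · (0.0625000 − 0.500000) = -0.0364583.
Partial sum through k=1: 30.6715.
Correction k=2: B_{4}/4! · (f^{(3)}(16) − f^{(3)}(2)) = −1/720 · (0.000488281 − 0.250000) = 0.000346544.
Partial sum through k=2: 30.6719.
Correction k=3: B_{6}/6! · (f^{(5)}(16) − f^{(5)}(2)) = 1/30240 · (2.28882e-05 − 0.750000) = -2.48008e-05.
Partial sum through k=3: 30.6719.
Correction k=4: B_{8}/8! · (f^{(7)}(16) − f^{(7)}(2)) = −1/1209600 · (2.68221e-06 − 5.62500) = 4.65030e-06.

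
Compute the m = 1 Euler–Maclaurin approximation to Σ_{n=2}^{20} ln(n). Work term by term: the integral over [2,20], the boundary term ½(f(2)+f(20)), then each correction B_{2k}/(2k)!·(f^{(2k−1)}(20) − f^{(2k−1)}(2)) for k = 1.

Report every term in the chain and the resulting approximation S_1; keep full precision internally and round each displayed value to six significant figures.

S_1 ≈ 42.3353

∫_2^20 ln(x) dx evaluates to 40.5284.
½[f(2) + f(20)] = ½[0.693147 + 2.99573] = 1.84444.
So far: 42.3728.
Correction k=1: B_{2}/2! · (f^{(1)}(20) − f^{(1)}(2)) = 1/12 · (0.0500000 − 0.500000) = -0.0375000.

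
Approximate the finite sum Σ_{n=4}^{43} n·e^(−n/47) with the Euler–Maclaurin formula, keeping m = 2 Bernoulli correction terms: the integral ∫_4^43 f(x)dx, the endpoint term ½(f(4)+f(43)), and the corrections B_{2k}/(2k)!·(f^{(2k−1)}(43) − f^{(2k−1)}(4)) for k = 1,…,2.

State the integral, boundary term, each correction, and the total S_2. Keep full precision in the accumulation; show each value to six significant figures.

Integral: ∫_4^43 x·e^(−x/47) dx = 507.074.
Endpoint term: (f(4) + f(43))/2 = (3.67366 + 17.2240)/2 = 10.4489.
Integral + boundary = 517.523.
k=1: B_{2}/(2)! × [f^{(1)}(43) − f^{(1)}(4)] = 1/12 × (0.0340901 − 0.840252) = -0.0671801.
After k=1: 517.456.
k=2: B_{4}/(4)! × [f^{(3)}(43) − f^{(3)}(4)] = −1/720 × (0.000378094 − 0.00121190) = 1.15806e-06.

S_2 ≈ 517.456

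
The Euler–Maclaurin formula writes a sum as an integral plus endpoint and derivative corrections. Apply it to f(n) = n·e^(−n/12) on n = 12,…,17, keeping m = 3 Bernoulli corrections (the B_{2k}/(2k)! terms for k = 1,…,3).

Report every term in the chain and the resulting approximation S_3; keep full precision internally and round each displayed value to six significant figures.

S_3 ≈ 25.8122

The integral term ∫_12^17 x·e^(−x/12) dx = 21.5519.
Boundary: ½(f(12) + f(17)) = ½(4.41455 + 4.12286) = 4.26871.
Running total after boundary: 25.8207.
Correction k=1: B_{2}/2! · (f^{(1)}(17) − f^{(1)}(12)) = 1/12 · (-0.101050 − 0.00000) = -0.00842087.
Partial sum through k=1: 25.8122.
Correction k=2: B_{4}/4! · (f^{(3)}(17) − f^{(3)}(12)) = −1/720 · (0.00266661 − 0.00510944) = 3.39282e-06.
Partial sum through k=2: 25.8122.
Correction k=3: B_{6}/6! · (f^{(5)}(17) − f^{(5)}(12)) = 1/30240 · (4.19094e-05 − 7.09644e-05) = -9.60813e-10.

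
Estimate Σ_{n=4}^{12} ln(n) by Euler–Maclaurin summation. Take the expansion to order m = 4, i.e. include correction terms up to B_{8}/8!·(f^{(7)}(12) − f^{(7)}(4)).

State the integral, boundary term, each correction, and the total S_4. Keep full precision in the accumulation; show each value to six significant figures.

S_4 ≈ 18.1955

The integral term ∫_4^12 ln(x) dx = 16.2737.
Boundary: ½(f(4) + f(12)) = ½(1.38629 + 2.48491) = 1.93560.
Running total after boundary: 18.2093.
Correction k=1: B_{2}/2! · (f^{(1)}(12) − f^{(1)}(4)) = 1/12 · (0.0833333 − 0.250000) = -0.0138889.
Running total after k=1: 18.1954.
Correction k=2: B_{4}/4! · (f^{(3)}(12) − f^{(3)}(4)) = −1/720 · (0.00115741 − 0.0312500) = 4.17953e-05.
Running total after k=2: 18.1955.
Correction k=3: B_{6}/6! · (f^{(5)}(12) − f^{(5)}(4)) = 1/30240 · (9.64506e-05 − 0.0234375) = -7.71860e-07.
Running total after k=3: 18.1955.
Correction k=4: B_{8}/8! · (f^{(7)}(12) − f^{(7)}(4)) = −1/1209600 · (2.00939e-05 − 0.0439453) = 3.63138e-08.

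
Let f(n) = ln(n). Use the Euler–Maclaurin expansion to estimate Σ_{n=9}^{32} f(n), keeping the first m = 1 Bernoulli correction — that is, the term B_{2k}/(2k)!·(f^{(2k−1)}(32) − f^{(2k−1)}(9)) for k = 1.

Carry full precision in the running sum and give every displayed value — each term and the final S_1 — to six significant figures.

S_1 ≈ 70.9534

Integral: ∫_9^32 ln(x) dx = 68.1285.
Endpoint term: (f(9) + f(32))/2 = (2.19722 + 3.46574)/2 = 2.83148.
So far: 70.9600.
Order-1 term: 1/12 · (0.0312500 − 0.111111) = -0.00665509.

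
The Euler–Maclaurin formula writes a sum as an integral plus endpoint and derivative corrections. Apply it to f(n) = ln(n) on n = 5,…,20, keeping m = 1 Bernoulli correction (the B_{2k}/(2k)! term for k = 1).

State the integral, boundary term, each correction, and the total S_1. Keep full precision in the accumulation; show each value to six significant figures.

The integral term ∫_5^20 ln(x) dx = 36.8675.
Boundary: ½(f(5) + f(20)) = ½(1.60944 + 2.99573) = 2.30259.
So far: 39.1700.
Order-1 term: 1/12 · (0.0500000 − 0.200000) = -0.0125000.

S_1 ≈ 39.1575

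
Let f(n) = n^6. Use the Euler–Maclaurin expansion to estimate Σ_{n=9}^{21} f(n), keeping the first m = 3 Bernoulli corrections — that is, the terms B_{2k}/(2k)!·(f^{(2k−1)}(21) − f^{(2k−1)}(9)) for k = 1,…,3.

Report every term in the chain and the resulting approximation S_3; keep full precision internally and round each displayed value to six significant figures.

Integral: ∫_9^21 x^6 dx = 2.56615e+08.
Boundary: ½(f(9) + f(21)) = ½(531441 + 8.57661e+07) = 4.31488e+07.
Integral + boundary = 2.99764e+08.
k=1: B_{2}/(2)! × [f^{(1)}(21) − f^{(1)}(9)] = 1/12 × (2.45046e+07 − 354294) = 2.01253e+06.
Partial sum through k=1: 3.01776e+08.
k=2: B_{4}/(4)! × [f^{(3)}(21) − f^{(3)}(9)] = −1/720 × (1.11132e+06 − 87480.0) = -1422.00.
Partial sum through k=2: 3.01775e+08.
k=3: B_{6}/(6)! × [f^{(5)}(21) − f^{(5)}(9)] = 1/30240 × (15120.0 − 6480.00) = 0.285714.

S_3 ≈ 3.01775e+08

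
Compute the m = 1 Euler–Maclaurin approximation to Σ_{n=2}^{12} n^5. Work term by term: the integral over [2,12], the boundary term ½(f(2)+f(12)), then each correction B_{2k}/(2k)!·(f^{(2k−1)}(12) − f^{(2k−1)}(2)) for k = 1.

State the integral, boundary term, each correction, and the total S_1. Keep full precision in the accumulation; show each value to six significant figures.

S_1 ≈ 630719

Integral: ∫_2^12 x^5 dx = 497653.
½[f(2) + f(12)] = ½[32.0000 + 248832] = 124432.
Running total after boundary: 622085.
Correction k=1: B_{2}/2! · (f^{(1)}(12) − f^{(1)}(2)) = 1/12 · (103680 − 80.0000) = 8633.33.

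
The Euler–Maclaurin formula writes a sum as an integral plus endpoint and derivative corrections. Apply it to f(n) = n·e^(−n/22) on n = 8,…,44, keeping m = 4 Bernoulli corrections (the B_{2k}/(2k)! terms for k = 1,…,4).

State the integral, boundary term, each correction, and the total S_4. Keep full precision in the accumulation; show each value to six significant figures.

S_4 ≈ 267.998

∫_8^44 x·e^(−x/22) dx evaluates to 262.288.
½[f(8) + f(44)] = ½[5.56115 + 5.95475] = 5.75795.
Running total after boundary: 268.046.
Order-1 term: 1/12 · (-0.135335 − 0.442364) = -0.0481416.
Partial sum through k=1: 267.998.
Order-2 term: −1/720 · (0.000279618 − 0.00378647) = 4.87063e-06.
Partial sum through k=2: 267.998.
Order-3 term: 1/30240 · (1.73317e-06 − 1.37582e-05) = -3.97653e-10.
Partial sum through k=3: 267.998.
Order-4 term: −1/1209600 · (5.96822e-09 − 4.06882e-08) = 2.87037e-14.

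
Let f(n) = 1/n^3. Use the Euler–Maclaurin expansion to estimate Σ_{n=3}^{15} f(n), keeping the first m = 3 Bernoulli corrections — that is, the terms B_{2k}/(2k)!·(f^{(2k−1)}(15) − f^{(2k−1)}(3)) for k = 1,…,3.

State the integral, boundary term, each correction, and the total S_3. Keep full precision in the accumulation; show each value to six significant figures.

The integral term ∫_3^15 1/x^3 dx = 0.0533333.
Boundary: ½(f(3) + f(15)) = ½(0.0370370 + 0.000296296) = 0.0186667.
So far: 0.0720000.
k=1: B_{2}/(2)! × [f^{(1)}(15) − f^{(1)}(3)] = 1/12 × (-5.92593e-05 − (-0.0370370)) = 0.00308148.
Partial sum through k=1: 0.0750815.
k=2: B_{4}/(4)! × [f^{(3)}(15) − f^{(3)}(3)] = −1/720 × (-5.26749e-06 − (-0.0823045)) = -0.000114305.
Partial sum through k=2: 0.0749672.
k=3: B_{6}/(6)! × [f^{(5)}(15) − f^{(5)}(3)] = 1/30240 × (-9.83265e-07 − (-0.384088)) = 1.27013e-05.

S_3 ≈ 0.0749799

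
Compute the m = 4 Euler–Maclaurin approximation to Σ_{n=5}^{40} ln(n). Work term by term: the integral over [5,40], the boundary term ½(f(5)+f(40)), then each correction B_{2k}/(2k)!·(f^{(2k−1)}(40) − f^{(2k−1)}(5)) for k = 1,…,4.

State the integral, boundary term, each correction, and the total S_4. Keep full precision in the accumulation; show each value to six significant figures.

The integral term ∫_5^40 ln(x) dx = 104.508.
Boundary: ½(f(5) + f(40)) = ½(1.60944 + 3.68888) = 2.64916.
So far: 107.157.
k=1: B_{2}/(2)! × [f^{(1)}(40) − f^{(1)}(5)] = 1/12 × (0.0250000 − 0.200000) = -0.0145833.
After k=1: 107.143.
k=2: B_{4}/(4)! × [f^{(3)}(40) − f^{(3)}(5)] = −1/720 × (3.12500e-05 − 0.0160000) = 2.21788e-05.
After k=2: 107.143.
k=3: B_{6}/(6)! × [f^{(5)}(40) − f^{(5)}(5)] = 1/30240 × (2.34375e-07 − 0.00768000) = -2.53961e-07.
After k=3: 107.143.
k=4: B_{8}/(8)! × [f^{(7)}(40) − f^{(7)}(5)] = −1/1209600 × (4.39453e-09 − 0.00921600) = 7.61904e-09.

S_4 ≈ 107.143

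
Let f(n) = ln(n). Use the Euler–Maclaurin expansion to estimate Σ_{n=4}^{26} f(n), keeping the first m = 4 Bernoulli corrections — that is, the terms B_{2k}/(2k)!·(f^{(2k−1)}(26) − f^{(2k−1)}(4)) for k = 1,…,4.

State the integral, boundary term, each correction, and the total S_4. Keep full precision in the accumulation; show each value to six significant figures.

∫_4^26 ln(x) dx evaluates to 57.1653.
Endpoint term: (f(4) + f(26))/2 = (1.38629 + 3.25810)/2 = 2.32220.
Running total after boundary: 59.4875.
k=1: B_{2}/(2)! × [f^{(1)}(26) − f^{(1)}(4)] = 1/12 × (0.0384615 − 0.250000) = -0.0176282.
After k=1: 59.4699.
k=2: B_{4}/(4)! × [f^{(3)}(26) − f^{(3)}(4)] = −1/720 × (0.000113792 − 0.0312500) = 4.32447e-05.
After k=2: 59.4699.
k=3: B_{6}/(6)! × [f^{(5)}(26) − f^{(5)}(4)] = 1/30240 × (2.01997e-06 − 0.0234375) = -7.74983e-07.
After k=3: 59.4699.
k=4: B_{8}/(8)! × [f^{(7)}(26) − f^{(7)}(4)] = −1/1209600 × (8.96436e-08 − 0.0439453) = 3.63304e-08.

S_4 ≈ 59.4699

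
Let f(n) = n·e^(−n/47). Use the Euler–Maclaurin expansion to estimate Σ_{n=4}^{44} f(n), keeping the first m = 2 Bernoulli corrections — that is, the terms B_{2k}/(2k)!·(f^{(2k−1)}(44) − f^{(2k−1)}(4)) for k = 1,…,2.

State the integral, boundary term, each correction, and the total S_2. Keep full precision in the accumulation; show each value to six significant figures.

∫_4^44 x·e^(−x/47) dx evaluates to 524.314.
½[f(4) + f(44)] = ½[3.67366 + 17.2536] = 10.4636.
Integral + boundary = 534.777.
k=1: B_{2}/(2)! × [f^{(1)}(44) − f^{(1)}(4)] = 1/12 × (0.0250294 − 0.840252) = -0.0679352.
Running total after k=1: 534.709.
k=2: B_{4}/(4)! × [f^{(3)}(44) − f^{(3)}(4)] = −1/720 × (0.000366357 − 0.00121190) = 1.17436e-06.

S_2 ≈ 534.709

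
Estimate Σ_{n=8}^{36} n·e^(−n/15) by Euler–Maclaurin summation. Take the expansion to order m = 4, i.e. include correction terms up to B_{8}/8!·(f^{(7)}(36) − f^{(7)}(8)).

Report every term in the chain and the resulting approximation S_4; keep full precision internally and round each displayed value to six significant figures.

S_4 ≈ 136.940

Integral: ∫_8^36 x·e^(−x/15) dx = 132.994.
Boundary: ½(f(8) + f(36)) = ½(4.69317 + 3.26585) = 3.97951.
So far: 136.973.
k=1: B_{2}/(2)! × [f^{(1)}(36) − f^{(1)}(8)] = 1/12 × (-0.127005 − 0.273768) = -0.0333978.
Partial sum through k=1: 136.940.
k=2: B_{4}/(4)! × [f^{(3)}(36) − f^{(3)}(8)] = −1/720 × (0.000241915 − 0.00643138) = 8.59648e-06.
Partial sum through k=2: 136.940.
k=3: B_{6}/(6)! × [f^{(5)}(36) − f^{(5)}(8)] = 1/30240 × (4.65909e-06 − 5.17601e-05) = -1.55757e-09.
Partial sum through k=3: 136.940.
k=4: B_{8}/(8)! × [f^{(7)}(36) − f^{(7)}(8)] = −1/1209600 × (3.66356e-08 − 3.33050e-07) = 2.45051e-13.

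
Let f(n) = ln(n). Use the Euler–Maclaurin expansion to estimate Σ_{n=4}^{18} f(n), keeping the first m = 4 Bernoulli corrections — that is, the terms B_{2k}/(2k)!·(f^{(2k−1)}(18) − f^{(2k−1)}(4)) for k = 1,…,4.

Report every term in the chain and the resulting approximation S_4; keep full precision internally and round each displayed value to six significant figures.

Integral: ∫_4^18 ln(x) dx = 32.4815.
Boundary: ½(f(4) + f(18)) = ½(1.38629 + 2.89037) = 2.13833.
So far: 34.6198.
Order-1 term: 1/12 · (0.0555556 − 0.250000) = -0.0162037.
Running total after k=1: 34.6036.
Order-2 term: −1/720 · (0.000342936 − 0.0312500) = 4.29265e-05.
Running total after k=2: 34.6037.
Order-3 term: 1/30240 · (1.27013e-05 − 0.0234375) = -7.74630e-07.
Running total after k=3: 34.6037.
Order-4 term: −1/1209600 · (1.17605e-06 − 0.0439453) = 3.63295e-08.

S_4 ≈ 34.6037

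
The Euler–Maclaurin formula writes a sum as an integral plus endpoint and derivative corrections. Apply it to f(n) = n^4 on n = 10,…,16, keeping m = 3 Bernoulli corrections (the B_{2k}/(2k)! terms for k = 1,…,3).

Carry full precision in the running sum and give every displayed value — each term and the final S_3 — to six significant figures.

Integral: ∫_10^16 x^4 dx = 189715.
Endpoint term: (f(10) + f(16))/2 = (10000.0 + 65536.0)/2 = 37768.0.
Integral + boundary = 227483.
Order-1 term: 1/12 · (16384.0 − 4000.00) = 1032.00.
After k=1: 228515.
Order-2 term: −1/720 · (384.000 − 240.000) = -0.200000.
After k=2: 228515.
Order-3 term: 1/30240 · (0.00000 − 0.00000) = 0.00000.

S_3 ≈ 228515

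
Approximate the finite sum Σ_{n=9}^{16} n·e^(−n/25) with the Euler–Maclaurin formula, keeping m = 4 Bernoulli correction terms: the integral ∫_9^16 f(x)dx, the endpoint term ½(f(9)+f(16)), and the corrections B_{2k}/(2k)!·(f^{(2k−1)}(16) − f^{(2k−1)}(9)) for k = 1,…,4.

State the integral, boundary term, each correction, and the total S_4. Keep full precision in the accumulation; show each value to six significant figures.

The integral term ∫_9^16 x·e^(−x/25) dx = 52.5501.
Endpoint term: (f(9) + f(16))/2 = (6.27909 + 8.43668)/2 = 7.35788.
Integral + boundary = 59.9080.
Correction k=1: B_{2}/2! · (f^{(1)}(16) − f^{(1)}(9)) = 1/12 · (0.189825 − 0.446513) = -0.0213906.
Partial sum through k=1: 59.8866.
Correction k=2: B_{4}/4! · (f^{(3)}(16) − f^{(3)}(9)) = −1/720 · (0.00199106 − 0.00294698) = 1.32768e-06.
Partial sum through k=2: 59.8866.
Correction k=3: B_{6}/6! · (f^{(5)}(16) − f^{(5)}(9)) = 1/30240 · (5.88543e-06 − 8.28728e-06) = -7.94263e-11.
Partial sum through k=3: 59.8866.
Correction k=4: B_{8}/8! · (f^{(7)}(16) − f^{(7)}(9)) = −1/1209600 · (1.37363e-08 − 1.89750e-08) = 4.33097e-15.

S_4 ≈ 59.8866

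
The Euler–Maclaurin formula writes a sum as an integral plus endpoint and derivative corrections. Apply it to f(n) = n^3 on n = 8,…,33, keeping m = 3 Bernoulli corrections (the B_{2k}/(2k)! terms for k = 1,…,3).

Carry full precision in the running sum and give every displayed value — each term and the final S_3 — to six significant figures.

∫_8^33 x^3 dx evaluates to 295456.
Boundary: ½(f(8) + f(33)) = ½(512.000 + 35937.0) = 18224.5.
Running total after boundary: 313681.
k=1: B_{2}/(2)! × [f^{(1)}(33) − f^{(1)}(8)] = 1/12 × (3267.00 − 192.000) = 256.250.
Partial sum through k=1: 313937.
k=2: B_{4}/(4)! × [f^{(3)}(33) − f^{(3)}(8)] = −1/720 × (6.00000 − 6.00000) = 0.00000.
Partial sum through k=2: 313937.
k=3: B_{6}/(6)! × [f^{(5)}(33) − f^{(5)}(8)] = 1/30240 × (0.00000 − 0.00000) = 0.00000.

S_3 ≈ 313937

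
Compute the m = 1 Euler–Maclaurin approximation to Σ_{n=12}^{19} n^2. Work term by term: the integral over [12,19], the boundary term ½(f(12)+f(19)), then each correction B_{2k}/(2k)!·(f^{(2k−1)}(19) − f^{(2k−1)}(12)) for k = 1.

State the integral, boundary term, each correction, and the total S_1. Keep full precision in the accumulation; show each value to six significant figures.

S_1 ≈ 1964.00

∫_12^19 x^2 dx evaluates to 1710.33.
Endpoint term: (f(12) + f(19))/2 = (144.000 + 361.000)/2 = 252.500.
So far: 1962.83.
k=1: B_{2}/(2)! × [f^{(1)}(19) − f^{(1)}(12)] = 1/12 × (38.0000 − 24.0000) = 1.16667.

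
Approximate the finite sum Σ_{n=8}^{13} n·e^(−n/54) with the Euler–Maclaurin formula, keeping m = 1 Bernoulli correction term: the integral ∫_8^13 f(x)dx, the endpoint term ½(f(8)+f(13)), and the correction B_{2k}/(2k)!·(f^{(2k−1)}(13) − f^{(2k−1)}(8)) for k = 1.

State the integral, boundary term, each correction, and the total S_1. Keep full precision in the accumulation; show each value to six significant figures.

S_1 ≈ 51.6264

∫_8^13 x·e^(−x/54) dx evaluates to 43.0794.
½[f(8) + f(13)] = ½[6.89843 + 10.2186] = 8.55851.
Integral + boundary = 51.6379.
Order-1 term: 1/12 · (0.596812 − 0.734555) = -0.0114785.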